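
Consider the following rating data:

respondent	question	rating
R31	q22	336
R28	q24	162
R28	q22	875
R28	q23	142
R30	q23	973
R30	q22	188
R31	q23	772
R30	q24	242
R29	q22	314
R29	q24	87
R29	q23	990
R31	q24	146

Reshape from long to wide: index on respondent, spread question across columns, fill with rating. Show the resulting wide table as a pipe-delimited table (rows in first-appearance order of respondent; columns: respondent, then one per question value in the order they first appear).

Columns: respondent plus the 3 distinct question values (q22, q24, q23).
For example, row R31 column q22 takes rating=336 from the long row (R31, q22).

| respondent | q22 | q24 | q23 |
| R31 | 336 | 146 | 772 |
| R28 | 875 | 162 | 142 |
| R30 | 188 | 242 | 973 |
| R29 | 314 | 87 | 990 |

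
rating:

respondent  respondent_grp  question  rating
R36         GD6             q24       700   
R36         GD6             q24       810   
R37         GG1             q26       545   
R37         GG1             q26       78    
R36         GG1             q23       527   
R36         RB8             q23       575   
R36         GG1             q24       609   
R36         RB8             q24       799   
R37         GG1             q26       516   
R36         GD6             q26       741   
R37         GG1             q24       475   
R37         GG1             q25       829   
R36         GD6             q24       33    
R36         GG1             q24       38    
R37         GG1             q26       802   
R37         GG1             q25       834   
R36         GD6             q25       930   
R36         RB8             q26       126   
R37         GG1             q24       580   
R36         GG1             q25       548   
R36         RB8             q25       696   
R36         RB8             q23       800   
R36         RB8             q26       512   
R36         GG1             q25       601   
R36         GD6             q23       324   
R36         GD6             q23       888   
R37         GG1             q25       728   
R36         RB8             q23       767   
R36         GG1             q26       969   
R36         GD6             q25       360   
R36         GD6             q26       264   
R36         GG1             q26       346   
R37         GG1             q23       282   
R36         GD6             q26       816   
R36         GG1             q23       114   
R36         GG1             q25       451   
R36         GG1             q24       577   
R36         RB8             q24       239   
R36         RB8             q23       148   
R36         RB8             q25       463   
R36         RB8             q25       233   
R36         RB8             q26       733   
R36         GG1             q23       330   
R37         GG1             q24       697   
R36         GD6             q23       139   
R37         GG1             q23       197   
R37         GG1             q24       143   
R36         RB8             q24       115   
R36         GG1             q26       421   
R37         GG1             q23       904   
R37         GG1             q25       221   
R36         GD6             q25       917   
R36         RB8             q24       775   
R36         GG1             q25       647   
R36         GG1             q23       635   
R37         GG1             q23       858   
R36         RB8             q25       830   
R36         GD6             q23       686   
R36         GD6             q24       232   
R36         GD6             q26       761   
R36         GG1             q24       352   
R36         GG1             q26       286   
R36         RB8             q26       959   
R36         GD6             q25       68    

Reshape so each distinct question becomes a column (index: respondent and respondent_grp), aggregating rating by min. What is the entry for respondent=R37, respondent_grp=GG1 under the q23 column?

Rows with respondent=R37, respondent_grp=GG1 and question=q23: rating values are 282, 197, 904, 858.
min(282, 197, 904, 858) = 197.

197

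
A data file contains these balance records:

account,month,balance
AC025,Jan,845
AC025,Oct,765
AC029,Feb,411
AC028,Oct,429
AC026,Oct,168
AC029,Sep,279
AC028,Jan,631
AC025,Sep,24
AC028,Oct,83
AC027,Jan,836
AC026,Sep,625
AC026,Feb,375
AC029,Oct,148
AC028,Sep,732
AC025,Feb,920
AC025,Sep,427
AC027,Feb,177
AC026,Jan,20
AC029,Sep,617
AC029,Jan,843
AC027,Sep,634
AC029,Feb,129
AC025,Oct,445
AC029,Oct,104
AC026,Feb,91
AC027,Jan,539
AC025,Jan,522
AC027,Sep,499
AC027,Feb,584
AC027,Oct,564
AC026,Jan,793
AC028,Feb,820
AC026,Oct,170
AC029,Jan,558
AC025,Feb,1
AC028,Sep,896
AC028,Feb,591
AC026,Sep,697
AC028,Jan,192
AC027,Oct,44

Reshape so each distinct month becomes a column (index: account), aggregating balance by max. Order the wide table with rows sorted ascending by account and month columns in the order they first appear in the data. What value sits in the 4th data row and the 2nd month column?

With rows sorted ascending by account, row 4 is account=AC028. month columns in first-appearance order: Jan, Oct, Feb, Sep; column 2 is Oct.
Long rows with account=AC028, month=Oct: max(429, 83) = 429.

429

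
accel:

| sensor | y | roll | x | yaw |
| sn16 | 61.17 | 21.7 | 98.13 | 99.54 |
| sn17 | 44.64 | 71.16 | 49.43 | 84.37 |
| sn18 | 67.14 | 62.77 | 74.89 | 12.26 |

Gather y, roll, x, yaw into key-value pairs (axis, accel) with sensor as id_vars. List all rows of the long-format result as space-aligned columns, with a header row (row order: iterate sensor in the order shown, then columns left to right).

sensor  axis  accel
sn16    y     61.17
sn16    roll  21.7 
sn16    x     98.13
sn16    yaw   99.54
sn17    y     44.64
sn17    roll  71.16
sn17    x     49.43
sn17    yaw   84.37
sn18    y     67.14
sn18    roll  62.77
sn18    x     74.89
sn18    yaw   12.26

Each (sensor, column) pair becomes one row: 3 × 4 = 12 rows.
For example, (sn16, y) → accel=61.17.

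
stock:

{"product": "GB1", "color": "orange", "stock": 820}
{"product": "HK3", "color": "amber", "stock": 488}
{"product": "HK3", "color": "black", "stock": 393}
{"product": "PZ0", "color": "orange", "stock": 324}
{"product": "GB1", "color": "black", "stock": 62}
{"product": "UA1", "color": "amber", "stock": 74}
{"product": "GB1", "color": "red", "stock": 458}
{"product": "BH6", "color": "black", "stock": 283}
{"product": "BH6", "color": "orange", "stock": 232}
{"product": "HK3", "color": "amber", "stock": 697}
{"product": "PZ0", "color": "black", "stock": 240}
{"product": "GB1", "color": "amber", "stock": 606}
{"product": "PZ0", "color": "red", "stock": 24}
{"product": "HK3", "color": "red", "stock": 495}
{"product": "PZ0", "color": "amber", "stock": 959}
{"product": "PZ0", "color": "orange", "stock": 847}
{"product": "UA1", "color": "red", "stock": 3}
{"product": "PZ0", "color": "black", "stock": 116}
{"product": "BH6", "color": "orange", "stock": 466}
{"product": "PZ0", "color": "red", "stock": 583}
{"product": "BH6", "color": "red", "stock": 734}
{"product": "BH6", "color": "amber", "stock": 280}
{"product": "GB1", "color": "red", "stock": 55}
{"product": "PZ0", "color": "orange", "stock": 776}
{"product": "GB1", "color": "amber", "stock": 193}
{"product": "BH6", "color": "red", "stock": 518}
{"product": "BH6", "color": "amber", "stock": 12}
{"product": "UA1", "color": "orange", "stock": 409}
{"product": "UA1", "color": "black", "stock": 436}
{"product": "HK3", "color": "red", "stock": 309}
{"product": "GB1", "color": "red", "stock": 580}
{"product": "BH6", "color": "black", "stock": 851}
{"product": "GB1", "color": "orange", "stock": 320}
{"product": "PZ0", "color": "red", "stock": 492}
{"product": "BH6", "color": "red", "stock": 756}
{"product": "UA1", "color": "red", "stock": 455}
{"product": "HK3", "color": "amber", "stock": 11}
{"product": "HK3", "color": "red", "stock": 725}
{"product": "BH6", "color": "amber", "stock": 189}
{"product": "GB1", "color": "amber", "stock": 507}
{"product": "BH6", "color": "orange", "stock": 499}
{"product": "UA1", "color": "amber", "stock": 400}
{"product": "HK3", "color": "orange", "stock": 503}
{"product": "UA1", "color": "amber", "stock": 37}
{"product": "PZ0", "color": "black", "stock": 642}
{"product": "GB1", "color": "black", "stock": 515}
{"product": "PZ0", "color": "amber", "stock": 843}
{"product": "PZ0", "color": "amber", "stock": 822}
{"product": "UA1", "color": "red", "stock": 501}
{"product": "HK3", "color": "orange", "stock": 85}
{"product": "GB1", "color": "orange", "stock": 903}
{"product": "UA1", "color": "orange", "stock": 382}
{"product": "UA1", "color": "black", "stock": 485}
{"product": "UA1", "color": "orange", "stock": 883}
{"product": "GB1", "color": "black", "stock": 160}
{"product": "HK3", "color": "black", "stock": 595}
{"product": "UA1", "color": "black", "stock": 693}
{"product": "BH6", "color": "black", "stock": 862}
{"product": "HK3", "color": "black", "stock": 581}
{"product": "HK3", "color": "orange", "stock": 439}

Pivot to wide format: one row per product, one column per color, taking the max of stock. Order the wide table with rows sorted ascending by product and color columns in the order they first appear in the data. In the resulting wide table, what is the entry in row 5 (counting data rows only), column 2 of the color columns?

With rows sorted ascending by product, row 5 is product=UA1. color columns in first-appearance order: orange, amber, black, red; column 2 is amber.
Long rows with product=UA1, color=amber: max(74, 400, 37) = 400.

400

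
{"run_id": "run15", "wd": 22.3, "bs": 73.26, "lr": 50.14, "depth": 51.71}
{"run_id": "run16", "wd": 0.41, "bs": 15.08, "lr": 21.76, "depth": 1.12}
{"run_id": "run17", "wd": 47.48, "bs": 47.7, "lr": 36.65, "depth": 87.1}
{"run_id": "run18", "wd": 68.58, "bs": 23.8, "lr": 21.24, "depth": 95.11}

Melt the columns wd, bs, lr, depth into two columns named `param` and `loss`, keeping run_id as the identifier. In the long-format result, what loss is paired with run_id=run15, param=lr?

50.14

Unpivoting turns each (run_id, wide-column) pair into one long row.
The wide cell at row run15, column lr holds 50.14, so the long row (run15, lr) has loss=50.14.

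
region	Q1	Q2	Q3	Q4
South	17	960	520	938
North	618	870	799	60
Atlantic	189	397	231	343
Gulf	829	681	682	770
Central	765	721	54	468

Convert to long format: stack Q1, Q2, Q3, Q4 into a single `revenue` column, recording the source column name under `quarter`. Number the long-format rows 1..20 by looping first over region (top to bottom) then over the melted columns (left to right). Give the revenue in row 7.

20 rows total (5 × 4). Row 7: index ⌊(7-1)/4⌋ = 1 into region → North; (7-1) mod 4 = 2 into the melted columns → Q3.
So row 7 is (North, Q3, 799); revenue = 799.

799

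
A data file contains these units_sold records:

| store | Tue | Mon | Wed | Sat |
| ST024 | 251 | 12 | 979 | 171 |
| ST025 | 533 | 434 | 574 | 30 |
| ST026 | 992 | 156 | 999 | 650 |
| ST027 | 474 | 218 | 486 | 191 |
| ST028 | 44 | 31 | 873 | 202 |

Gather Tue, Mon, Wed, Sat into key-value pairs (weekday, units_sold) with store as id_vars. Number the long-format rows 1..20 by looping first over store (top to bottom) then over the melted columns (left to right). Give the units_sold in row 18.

31

20 rows total (5 × 4). Row 18: index ⌊(18-1)/4⌋ = 4 into store → ST028; (18-1) mod 4 = 1 into the melted columns → Mon.
So row 18 is (ST028, Mon, 31); units_sold = 31.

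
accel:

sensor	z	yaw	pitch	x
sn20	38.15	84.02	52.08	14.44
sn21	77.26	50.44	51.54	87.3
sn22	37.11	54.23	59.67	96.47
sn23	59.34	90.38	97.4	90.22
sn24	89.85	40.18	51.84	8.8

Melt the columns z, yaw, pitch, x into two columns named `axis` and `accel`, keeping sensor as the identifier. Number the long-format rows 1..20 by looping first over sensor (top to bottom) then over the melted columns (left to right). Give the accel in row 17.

89.85

20 rows total (5 × 4). Row 17: index ⌊(17-1)/4⌋ = 4 into sensor → sn24; (17-1) mod 4 = 0 into the melted columns → z.
So row 17 is (sn24, z, 89.85); accel = 89.85.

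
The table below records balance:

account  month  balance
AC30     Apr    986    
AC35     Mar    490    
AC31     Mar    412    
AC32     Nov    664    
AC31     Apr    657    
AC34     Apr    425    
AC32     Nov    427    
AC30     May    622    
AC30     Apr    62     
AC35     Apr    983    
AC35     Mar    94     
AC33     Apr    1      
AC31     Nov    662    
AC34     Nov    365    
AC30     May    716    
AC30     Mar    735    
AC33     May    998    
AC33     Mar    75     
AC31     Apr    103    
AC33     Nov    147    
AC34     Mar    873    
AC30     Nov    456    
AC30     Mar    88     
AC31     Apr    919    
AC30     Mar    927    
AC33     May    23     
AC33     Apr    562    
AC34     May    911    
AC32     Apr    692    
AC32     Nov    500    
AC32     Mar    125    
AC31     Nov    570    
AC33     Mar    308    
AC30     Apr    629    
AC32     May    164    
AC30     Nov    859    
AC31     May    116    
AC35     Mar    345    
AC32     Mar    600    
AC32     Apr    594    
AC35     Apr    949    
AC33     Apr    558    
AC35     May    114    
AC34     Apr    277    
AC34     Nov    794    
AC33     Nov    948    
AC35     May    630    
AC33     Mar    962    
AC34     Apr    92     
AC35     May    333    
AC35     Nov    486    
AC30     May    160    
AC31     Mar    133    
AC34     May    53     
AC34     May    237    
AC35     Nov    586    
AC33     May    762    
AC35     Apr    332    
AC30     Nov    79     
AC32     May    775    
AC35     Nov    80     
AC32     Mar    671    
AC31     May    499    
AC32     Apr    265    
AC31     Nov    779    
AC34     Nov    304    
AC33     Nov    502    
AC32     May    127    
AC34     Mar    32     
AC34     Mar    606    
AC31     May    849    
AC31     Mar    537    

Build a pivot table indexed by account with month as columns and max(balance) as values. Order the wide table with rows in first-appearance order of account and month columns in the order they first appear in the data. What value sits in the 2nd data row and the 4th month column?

With rows in first-appearance order of account, row 2 is account=AC35. month columns in first-appearance order: Apr, Mar, Nov, May; column 4 is May.
Long rows with account=AC35, month=May: max(114, 630, 333) = 630.

630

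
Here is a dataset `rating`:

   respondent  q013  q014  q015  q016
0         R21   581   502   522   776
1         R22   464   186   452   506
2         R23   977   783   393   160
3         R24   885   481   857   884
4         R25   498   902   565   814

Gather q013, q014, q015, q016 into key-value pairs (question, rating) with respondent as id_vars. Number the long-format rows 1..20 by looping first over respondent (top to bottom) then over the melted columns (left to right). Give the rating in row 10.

783

20 rows total (5 × 4). Row 10: index ⌊(10-1)/4⌋ = 2 into respondent → R23; (10-1) mod 4 = 1 into the melted columns → q014.
So row 10 is (R23, q014, 783); rating = 783.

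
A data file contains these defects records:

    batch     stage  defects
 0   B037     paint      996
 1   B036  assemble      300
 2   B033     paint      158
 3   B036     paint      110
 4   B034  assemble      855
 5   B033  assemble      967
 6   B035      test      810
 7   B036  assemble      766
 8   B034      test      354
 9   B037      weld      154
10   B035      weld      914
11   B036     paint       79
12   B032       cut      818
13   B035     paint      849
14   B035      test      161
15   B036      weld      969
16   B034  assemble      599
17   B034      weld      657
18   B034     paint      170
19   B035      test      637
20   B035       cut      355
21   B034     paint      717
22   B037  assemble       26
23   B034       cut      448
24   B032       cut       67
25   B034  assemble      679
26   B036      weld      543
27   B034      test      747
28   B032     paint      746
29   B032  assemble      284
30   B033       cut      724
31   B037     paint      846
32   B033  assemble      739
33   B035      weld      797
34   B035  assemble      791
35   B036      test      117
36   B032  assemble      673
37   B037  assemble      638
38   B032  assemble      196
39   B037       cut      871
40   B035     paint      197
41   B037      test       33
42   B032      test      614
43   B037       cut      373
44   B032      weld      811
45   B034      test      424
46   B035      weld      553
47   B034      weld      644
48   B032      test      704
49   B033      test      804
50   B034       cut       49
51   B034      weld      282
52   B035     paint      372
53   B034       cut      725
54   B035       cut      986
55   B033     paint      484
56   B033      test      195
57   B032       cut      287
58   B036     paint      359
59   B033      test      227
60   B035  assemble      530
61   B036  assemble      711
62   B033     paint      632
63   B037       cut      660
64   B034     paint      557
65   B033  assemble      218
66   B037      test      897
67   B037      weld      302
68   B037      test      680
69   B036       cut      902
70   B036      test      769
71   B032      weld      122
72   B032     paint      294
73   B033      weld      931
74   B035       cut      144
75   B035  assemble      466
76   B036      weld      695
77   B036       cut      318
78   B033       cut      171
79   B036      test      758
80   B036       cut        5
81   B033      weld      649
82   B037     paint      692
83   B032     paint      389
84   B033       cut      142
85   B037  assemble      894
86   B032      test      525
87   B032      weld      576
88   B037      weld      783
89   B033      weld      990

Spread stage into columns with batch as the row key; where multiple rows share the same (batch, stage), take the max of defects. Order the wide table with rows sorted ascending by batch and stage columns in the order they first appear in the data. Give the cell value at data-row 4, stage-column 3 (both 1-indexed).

With rows sorted ascending by batch, row 4 is batch=B035. stage columns in first-appearance order: paint, assemble, test, weld, cut; column 3 is test.
Long rows with batch=B035, stage=test: max(810, 161, 637) = 810.

810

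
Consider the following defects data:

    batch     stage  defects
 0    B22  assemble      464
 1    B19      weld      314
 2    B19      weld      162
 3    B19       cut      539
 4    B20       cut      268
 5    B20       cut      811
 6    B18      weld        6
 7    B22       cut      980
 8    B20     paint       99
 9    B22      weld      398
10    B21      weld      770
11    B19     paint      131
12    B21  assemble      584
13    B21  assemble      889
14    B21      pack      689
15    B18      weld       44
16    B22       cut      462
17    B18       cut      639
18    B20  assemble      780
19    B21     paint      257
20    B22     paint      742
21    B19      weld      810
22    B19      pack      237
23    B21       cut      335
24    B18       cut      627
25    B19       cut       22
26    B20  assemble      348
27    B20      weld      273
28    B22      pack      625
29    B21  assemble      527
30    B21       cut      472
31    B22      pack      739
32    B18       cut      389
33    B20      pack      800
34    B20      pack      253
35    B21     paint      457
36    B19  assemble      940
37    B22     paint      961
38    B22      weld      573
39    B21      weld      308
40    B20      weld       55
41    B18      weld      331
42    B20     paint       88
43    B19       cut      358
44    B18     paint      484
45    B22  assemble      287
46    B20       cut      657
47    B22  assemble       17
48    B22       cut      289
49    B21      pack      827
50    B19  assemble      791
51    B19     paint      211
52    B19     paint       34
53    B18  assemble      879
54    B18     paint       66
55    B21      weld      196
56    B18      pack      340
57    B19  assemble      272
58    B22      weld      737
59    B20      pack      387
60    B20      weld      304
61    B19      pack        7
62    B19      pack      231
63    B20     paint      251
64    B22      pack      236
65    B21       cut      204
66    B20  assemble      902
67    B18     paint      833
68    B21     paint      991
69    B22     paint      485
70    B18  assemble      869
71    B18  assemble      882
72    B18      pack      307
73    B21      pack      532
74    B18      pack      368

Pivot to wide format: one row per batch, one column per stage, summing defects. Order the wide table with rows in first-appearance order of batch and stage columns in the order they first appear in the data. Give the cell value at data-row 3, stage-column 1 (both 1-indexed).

With rows in first-appearance order of batch, row 3 is batch=B20. stage columns in first-appearance order: assemble, weld, cut, paint, pack; column 1 is assemble.
Long rows with batch=B20, stage=assemble: 780 + 348 + 902 = 2030.

2030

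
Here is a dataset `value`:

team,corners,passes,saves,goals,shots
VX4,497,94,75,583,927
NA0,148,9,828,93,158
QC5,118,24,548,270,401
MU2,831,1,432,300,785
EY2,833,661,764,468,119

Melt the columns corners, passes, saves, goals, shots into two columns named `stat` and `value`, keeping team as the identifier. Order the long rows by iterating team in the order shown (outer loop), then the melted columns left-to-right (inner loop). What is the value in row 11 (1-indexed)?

25 rows total (5 × 5). Row 11: index ⌊(11-1)/5⌋ = 2 into team → QC5; (11-1) mod 5 = 0 into the melted columns → corners.
So row 11 is (QC5, corners, 118); value = 118.

118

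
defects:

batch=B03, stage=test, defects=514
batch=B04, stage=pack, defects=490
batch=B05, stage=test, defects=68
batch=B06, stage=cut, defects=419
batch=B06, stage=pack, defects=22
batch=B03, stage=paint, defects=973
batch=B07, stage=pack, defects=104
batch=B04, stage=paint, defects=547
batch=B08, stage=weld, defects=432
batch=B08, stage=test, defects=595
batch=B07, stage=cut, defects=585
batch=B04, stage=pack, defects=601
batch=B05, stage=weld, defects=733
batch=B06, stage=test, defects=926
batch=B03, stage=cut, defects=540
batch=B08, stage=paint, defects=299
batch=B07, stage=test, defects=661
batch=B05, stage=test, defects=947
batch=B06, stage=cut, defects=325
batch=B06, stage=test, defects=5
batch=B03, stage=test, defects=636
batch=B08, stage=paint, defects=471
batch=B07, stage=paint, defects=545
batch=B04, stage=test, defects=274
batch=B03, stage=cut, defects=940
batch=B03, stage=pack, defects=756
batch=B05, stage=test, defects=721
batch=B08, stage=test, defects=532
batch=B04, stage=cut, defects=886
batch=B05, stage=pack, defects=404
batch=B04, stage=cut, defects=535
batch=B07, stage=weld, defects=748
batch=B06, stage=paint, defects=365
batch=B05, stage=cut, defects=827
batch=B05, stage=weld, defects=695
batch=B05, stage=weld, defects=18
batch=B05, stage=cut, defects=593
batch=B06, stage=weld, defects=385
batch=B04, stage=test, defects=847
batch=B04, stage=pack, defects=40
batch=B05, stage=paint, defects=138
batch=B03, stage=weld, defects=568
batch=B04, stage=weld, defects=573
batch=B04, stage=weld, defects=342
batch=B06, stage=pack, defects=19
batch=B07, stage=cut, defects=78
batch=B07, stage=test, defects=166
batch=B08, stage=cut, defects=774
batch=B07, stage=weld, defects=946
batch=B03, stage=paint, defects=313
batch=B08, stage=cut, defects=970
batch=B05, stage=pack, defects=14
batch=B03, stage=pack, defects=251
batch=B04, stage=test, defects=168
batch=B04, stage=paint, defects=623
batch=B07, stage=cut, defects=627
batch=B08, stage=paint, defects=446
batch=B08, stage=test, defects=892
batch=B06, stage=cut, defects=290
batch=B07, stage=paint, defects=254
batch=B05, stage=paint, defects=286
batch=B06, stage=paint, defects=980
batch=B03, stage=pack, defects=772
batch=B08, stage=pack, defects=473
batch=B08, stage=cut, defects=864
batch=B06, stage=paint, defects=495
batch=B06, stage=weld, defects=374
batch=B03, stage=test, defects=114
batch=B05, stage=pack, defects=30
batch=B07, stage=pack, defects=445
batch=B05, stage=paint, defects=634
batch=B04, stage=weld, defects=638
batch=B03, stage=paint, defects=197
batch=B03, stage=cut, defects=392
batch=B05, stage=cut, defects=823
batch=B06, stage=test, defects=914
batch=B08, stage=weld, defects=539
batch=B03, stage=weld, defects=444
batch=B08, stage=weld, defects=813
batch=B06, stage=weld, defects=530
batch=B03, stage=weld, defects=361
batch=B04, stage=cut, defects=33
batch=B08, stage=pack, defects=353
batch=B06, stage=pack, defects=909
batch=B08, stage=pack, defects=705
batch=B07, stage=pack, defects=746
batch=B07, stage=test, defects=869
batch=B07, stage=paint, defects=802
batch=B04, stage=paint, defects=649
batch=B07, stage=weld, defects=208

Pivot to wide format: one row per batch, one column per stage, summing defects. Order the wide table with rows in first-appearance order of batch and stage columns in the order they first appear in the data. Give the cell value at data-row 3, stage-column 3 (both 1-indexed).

With rows in first-appearance order of batch, row 3 is batch=B05. stage columns in first-appearance order: test, pack, cut, paint, weld; column 3 is cut.
Long rows with batch=B05, stage=cut: 827 + 593 + 823 = 2243.

2243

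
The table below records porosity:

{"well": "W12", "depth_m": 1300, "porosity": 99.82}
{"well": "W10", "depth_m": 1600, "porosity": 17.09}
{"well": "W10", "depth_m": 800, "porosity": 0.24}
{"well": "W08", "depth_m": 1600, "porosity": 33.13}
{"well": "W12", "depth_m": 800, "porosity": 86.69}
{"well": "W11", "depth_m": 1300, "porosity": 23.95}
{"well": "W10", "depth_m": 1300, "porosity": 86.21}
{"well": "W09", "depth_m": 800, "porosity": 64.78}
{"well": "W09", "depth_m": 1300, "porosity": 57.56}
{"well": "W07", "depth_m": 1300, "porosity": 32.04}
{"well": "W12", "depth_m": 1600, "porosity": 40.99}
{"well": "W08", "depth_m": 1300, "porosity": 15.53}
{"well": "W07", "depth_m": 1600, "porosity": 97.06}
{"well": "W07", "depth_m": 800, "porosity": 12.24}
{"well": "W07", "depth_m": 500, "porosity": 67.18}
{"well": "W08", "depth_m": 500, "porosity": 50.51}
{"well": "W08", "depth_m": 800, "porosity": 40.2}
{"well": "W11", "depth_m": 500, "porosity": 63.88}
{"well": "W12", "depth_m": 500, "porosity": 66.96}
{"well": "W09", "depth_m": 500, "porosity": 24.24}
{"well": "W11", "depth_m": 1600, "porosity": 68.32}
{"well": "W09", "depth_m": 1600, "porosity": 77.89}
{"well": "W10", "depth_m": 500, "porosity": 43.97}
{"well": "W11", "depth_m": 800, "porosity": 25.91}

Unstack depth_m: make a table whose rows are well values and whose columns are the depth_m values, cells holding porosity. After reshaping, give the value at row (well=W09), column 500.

Wide layout: rows indexed by well, columns are the 4 distinct depth_m values (1300, 1600, 800, 500).
Cell (well=W09, depth_m=500) draws from the long row where well=W09 and depth_m=500, which has porosity=24.24.

24.24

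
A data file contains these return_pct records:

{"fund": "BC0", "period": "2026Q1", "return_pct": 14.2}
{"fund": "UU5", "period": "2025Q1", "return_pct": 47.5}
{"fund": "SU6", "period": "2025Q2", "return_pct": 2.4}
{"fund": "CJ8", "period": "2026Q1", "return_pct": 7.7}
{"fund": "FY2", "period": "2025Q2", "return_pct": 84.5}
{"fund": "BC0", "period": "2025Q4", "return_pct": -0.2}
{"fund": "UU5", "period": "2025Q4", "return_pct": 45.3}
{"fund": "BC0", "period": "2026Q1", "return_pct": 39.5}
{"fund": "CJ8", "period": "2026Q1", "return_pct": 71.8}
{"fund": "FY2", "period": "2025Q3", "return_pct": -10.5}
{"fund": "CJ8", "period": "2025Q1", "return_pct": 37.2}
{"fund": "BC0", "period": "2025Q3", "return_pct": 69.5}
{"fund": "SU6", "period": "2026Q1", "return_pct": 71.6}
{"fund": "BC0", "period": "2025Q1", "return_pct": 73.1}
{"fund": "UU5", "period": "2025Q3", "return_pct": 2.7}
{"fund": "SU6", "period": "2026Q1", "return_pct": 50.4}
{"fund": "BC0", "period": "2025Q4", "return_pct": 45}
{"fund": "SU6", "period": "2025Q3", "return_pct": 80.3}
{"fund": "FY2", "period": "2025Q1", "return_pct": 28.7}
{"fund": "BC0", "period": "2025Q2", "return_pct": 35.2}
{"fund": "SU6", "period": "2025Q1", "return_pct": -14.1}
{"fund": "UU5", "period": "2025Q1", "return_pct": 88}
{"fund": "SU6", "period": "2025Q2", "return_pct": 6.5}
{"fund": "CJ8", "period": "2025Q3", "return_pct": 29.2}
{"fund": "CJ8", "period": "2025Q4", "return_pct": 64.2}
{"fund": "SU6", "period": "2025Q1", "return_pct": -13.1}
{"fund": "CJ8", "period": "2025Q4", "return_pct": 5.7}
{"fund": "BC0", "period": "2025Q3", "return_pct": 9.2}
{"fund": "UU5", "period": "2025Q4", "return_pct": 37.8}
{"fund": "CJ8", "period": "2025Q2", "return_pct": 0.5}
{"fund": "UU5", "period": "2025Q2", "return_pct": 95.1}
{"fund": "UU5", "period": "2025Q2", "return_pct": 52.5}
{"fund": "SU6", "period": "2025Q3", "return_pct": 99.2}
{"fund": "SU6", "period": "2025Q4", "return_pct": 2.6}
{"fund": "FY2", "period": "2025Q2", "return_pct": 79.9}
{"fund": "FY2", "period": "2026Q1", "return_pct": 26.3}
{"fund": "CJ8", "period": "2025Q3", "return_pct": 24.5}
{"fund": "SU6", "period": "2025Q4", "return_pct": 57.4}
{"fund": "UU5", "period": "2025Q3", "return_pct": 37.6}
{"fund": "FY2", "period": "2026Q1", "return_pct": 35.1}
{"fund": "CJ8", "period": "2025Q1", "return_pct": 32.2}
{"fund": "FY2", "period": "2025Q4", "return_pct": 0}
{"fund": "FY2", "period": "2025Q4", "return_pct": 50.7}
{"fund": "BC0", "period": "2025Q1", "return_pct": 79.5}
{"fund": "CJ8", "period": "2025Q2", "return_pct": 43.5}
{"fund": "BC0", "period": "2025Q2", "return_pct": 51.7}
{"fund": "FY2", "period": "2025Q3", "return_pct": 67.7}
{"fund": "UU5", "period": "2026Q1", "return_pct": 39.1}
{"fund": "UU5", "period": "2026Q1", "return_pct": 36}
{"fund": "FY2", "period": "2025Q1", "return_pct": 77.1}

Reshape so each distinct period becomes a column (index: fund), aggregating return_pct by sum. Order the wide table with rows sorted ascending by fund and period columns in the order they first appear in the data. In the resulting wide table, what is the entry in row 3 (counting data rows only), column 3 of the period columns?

With rows sorted ascending by fund, row 3 is fund=FY2. period columns in first-appearance order: 2026Q1, 2025Q1, 2025Q2, 2025Q4, 2025Q3; column 3 is 2025Q2.
Long rows with fund=FY2, period=2025Q2: 84.5 + 79.9 = 164.4.

164.4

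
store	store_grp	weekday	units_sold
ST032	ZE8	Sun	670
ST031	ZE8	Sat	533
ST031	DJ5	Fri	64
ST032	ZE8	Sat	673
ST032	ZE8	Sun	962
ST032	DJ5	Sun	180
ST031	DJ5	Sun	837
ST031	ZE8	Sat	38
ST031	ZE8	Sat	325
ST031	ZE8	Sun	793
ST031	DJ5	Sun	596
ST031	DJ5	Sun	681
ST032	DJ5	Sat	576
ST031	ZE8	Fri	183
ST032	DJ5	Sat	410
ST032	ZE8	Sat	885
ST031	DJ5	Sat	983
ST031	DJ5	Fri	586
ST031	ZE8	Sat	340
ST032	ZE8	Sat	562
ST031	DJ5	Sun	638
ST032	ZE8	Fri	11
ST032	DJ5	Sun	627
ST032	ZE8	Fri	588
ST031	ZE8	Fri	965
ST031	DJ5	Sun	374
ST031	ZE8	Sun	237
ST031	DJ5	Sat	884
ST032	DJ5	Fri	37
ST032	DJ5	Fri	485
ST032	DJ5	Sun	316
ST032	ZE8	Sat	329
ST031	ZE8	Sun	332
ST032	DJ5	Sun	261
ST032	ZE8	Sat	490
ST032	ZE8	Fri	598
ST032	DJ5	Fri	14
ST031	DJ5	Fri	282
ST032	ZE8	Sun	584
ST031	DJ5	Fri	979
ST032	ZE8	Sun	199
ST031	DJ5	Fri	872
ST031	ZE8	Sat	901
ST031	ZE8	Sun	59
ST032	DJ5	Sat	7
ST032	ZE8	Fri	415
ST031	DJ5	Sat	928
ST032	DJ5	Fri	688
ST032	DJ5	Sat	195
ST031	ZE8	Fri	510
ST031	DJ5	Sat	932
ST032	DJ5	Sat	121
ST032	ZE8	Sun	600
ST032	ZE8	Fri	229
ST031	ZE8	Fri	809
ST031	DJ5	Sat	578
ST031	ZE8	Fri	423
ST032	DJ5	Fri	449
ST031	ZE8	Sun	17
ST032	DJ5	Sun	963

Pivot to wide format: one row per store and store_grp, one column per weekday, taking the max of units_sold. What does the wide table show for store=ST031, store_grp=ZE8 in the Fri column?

Rows with store=ST031, store_grp=ZE8 and weekday=Fri: units_sold values are 183, 965, 510, 809, 423.
max(183, 965, 510, 809, 423) = 965.

965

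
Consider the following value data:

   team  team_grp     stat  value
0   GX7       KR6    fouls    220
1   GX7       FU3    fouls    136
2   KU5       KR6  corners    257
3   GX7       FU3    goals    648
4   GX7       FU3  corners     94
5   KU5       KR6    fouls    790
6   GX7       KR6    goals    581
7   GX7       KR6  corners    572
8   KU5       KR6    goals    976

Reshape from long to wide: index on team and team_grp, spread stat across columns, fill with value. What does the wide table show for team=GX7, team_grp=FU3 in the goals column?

648

Wide layout: rows indexed by team and team_grp, columns are the 3 distinct stat values (fouls, corners, goals).
Cell (team=GX7, team_grp=FU3, stat=goals) draws from the long row where team=GX7, team_grp=FU3 and stat=goals, which has value=648.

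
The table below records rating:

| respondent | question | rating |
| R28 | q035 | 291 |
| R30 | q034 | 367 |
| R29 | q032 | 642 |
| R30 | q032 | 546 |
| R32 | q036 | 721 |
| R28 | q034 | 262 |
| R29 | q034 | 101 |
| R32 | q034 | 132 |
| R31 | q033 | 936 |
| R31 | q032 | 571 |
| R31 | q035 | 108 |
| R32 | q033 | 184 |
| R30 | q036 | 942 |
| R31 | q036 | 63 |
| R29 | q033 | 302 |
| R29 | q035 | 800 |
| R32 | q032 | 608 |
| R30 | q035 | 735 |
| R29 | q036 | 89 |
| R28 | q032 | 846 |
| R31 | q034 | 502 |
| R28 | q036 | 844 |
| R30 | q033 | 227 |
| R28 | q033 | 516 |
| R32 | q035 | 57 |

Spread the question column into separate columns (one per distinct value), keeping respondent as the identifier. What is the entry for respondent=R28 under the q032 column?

Wide layout: rows indexed by respondent, columns are the 5 distinct question values (q035, q034, q032, q036, q033).
Cell (respondent=R28, question=q032) draws from the long row where respondent=R28 and question=q032, which has rating=846.

846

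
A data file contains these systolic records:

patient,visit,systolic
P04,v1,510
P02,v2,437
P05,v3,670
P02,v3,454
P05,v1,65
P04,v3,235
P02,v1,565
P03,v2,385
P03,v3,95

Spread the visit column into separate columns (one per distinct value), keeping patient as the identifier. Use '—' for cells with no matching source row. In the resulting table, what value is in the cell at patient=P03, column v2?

The long row with patient=P03, visit=v2 has systolic=385.

385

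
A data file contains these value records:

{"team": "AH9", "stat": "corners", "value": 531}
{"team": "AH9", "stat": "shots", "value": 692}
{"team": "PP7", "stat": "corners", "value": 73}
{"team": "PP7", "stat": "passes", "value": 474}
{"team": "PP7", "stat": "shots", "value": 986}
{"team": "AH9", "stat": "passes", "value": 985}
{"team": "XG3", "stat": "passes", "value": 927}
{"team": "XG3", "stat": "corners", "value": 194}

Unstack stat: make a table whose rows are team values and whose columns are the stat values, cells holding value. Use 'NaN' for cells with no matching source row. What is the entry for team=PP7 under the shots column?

The long row with team=PP7, stat=shots has value=986.

986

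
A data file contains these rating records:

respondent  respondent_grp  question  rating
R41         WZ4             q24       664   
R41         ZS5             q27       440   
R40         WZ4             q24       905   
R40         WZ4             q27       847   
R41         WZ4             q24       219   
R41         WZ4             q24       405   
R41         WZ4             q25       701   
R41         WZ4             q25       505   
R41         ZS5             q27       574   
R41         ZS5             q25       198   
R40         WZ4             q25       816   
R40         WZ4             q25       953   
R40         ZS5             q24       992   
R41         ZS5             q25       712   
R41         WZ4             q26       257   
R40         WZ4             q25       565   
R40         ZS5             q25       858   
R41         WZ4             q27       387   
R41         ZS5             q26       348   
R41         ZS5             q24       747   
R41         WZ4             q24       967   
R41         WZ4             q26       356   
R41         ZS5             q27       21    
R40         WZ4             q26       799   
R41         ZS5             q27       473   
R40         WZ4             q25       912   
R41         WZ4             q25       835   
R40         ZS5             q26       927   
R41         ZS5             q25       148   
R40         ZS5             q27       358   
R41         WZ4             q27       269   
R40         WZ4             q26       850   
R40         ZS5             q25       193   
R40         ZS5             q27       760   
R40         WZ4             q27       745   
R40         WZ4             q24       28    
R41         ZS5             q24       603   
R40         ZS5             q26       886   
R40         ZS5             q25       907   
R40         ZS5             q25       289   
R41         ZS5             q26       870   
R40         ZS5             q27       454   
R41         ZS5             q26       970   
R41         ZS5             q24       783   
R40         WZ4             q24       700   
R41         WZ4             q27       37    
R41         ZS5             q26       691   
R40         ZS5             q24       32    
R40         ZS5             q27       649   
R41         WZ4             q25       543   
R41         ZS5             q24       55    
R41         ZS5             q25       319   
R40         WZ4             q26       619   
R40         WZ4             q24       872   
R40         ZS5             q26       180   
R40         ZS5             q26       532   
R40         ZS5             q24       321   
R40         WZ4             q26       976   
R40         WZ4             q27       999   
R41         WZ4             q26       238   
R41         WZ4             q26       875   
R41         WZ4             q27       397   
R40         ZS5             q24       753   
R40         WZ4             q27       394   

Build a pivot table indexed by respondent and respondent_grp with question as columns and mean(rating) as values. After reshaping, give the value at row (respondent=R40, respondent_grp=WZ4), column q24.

626.25

Rows with respondent=R40, respondent_grp=WZ4 and question=q24: rating values are 905, 28, 700, 872.
(905 + 28 + 700 + 872) / 4 = 626.25.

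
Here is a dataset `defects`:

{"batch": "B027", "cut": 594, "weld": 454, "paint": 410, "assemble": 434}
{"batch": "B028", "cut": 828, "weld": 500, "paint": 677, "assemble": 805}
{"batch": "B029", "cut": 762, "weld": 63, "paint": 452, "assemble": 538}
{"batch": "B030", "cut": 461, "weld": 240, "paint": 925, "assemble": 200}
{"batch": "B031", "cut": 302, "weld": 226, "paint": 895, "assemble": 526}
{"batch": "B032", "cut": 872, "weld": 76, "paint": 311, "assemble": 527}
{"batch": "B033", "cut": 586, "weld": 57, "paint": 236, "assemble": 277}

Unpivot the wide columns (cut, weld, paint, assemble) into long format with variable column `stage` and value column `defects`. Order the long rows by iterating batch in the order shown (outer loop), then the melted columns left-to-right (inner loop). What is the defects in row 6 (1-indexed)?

500

28 rows total (7 × 4). Row 6: index ⌊(6-1)/4⌋ = 1 into batch → B028; (6-1) mod 4 = 1 into the melted columns → weld.
So row 6 is (B028, weld, 500); defects = 500.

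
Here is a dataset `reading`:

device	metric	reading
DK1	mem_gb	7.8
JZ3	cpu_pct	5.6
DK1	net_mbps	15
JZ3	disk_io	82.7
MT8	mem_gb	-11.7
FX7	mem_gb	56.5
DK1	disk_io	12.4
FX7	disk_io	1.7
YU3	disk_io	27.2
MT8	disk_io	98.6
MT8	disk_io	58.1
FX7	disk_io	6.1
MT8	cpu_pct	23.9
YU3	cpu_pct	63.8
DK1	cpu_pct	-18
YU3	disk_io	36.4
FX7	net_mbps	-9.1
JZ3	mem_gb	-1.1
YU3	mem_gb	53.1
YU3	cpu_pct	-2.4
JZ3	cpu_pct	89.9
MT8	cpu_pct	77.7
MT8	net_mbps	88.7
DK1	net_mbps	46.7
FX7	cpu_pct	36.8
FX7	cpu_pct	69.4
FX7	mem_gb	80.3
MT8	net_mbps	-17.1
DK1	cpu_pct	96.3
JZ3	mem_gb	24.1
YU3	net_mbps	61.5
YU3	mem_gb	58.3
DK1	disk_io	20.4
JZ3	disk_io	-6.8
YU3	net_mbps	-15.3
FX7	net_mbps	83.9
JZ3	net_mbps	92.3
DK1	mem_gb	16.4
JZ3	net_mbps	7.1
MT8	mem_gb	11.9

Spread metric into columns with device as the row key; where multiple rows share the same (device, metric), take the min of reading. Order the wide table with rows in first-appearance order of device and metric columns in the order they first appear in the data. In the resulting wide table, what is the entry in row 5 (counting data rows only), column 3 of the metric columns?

With rows in first-appearance order of device, row 5 is device=YU3. metric columns in first-appearance order: mem_gb, cpu_pct, net_mbps, disk_io; column 3 is net_mbps.
Long rows with device=YU3, metric=net_mbps: min(61.5, -15.3) = -15.3.

-15.3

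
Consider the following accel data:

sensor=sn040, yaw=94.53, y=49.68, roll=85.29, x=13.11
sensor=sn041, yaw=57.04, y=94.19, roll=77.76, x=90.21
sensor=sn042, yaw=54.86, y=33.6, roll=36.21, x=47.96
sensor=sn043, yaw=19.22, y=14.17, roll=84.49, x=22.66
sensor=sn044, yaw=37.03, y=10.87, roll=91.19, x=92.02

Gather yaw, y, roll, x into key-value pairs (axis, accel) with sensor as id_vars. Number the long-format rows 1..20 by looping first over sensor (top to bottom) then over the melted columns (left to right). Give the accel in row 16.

22.66

20 rows total (5 × 4). Row 16: index ⌊(16-1)/4⌋ = 3 into sensor → sn043; (16-1) mod 4 = 3 into the melted columns → x.
So row 16 is (sn043, x, 22.66); accel = 22.66.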